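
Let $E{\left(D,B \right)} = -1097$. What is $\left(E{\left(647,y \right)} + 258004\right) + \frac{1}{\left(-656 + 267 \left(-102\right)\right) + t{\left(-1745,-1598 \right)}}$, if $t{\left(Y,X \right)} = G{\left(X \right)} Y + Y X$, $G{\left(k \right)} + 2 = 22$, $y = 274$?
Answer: $\frac{700256548041}{2725720} \approx 2.5691 \cdot 10^{5}$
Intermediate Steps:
$G{\left(k \right)} = 20$ ($G{\left(k \right)} = -2 + 22 = 20$)
$t{\left(Y,X \right)} = 20 Y + X Y$ ($t{\left(Y,X \right)} = 20 Y + Y X = 20 Y + X Y$)
$\left(E{\left(647,y \right)} + 258004\right) + \frac{1}{\left(-656 + 267 \left(-102\right)\right) + t{\left(-1745,-1598 \right)}} = \left(-1097 + 258004\right) + \frac{1}{\left(-656 + 267 \left(-102\right)\right) - 1745 \left(20 - 1598\right)} = 256907 + \frac{1}{\left(-656 - 27234\right) - -2753610} = 256907 + \frac{1}{-27890 + 2753610} = 256907 + \frac{1}{2725720} = \frac{700256548041}{2725720}$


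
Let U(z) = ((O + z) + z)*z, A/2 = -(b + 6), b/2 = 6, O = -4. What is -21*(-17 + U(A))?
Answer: -57099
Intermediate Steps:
b = 12 (b = 2*6 = 12)
A = -36 (A = 2*(-(12 + 6)) = 2*(-1*18) = 2*(-18) = -36)
U(z) = z*(-4 + 2*z) (U(z) = ((-4 + z) + z)*z = (-4 + 2*z)*z = z*(-4 + 2*z))
-21*(-17 + U(A)) = -21*(-17 + 2*(-36)*(-2 - 36)) = -21*(-17 + 2*(-36)*(-38)) = -21*(-17 + 2736) = -21*2719 = -57099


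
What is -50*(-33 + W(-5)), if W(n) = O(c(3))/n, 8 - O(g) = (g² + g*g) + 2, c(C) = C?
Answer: 1530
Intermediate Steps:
O(g) = 6 - 2*g² (O(g) = 8 - ((g² + g*g) + 2) = 8 - ((g² + g²) + 2) = 8 - (2*g² + 2) = 8 - (2 + 2*g²) = 8 + (-2 - 2*g²) = 6 - 2*g²)
W(n) = -12/n (W(n) = (6 - 2*3²)/n = (6 - 2*9)/n = (6 - 18)/n = -12/n)
-50*(-33 + W(-5)) = -50*(-33 - 12/(-5)) = -50*(-33 - 12*(-⅕)) = -50*(-33 + 12/5) = -50*(-153/5) = 1530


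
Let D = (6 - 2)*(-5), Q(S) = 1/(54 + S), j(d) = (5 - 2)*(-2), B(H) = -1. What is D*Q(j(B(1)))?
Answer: -5/12 ≈ -0.41667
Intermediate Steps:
j(d) = -6 (j(d) = 3*(-2) = -6)
D = -20 (D = 4*(-5) = -20)
D*Q(j(B(1))) = -20/(54 - 6) = -20/48 = -20*1/48 = -5/12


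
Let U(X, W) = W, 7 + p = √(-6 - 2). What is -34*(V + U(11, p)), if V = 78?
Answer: -2414 - 68*I*√2 ≈ -2414.0 - 96.167*I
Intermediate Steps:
p = -7 + 2*I*√2 (p = -7 + √(-6 - 2) = -7 + √(-8) = -7 + 2*I*√2 ≈ -7.0 + 2.8284*I)
-34*(V + U(11, p)) = -34*(78 + (-7 + 2*I*√2)) = -34*(71 + 2*I*√2) = -2414 - 68*I*√2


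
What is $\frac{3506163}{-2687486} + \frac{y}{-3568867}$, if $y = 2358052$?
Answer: $- \frac{18850261164593}{9591280098362} \approx -1.9654$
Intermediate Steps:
$\frac{3506163}{-2687486} + \frac{y}{-3568867} = \frac{3506163}{-2687486} + \frac{2358052}{-3568867} = 3506163 \left(- \frac{1}{2687486}\right) + 2358052 \left(- \frac{1}{3568867}\right) = - \frac{3506163}{2687486} - \frac{2358052}{3568867} = - \frac{18850261164593}{9591280098362}$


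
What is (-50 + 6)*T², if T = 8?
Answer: -2816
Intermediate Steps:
(-50 + 6)*T² = (-50 + 6)*8² = -44*64 = -2816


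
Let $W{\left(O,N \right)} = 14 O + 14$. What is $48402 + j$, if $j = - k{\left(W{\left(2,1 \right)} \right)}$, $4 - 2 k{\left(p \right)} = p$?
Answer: $48421$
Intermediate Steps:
$W{\left(O,N \right)} = 14 + 14 O$
$k{\left(p \right)} = 2 - \frac{p}{2}$
$j = 19$ ($j = - (2 - \frac{14 + 14 \cdot 2}{2}) = - (2 - \frac{14 + 28}{2}) = - (2 - 21) = \left(-1\right) \left(-19\right) = 19$)
$48402 + j = 48402 + 19 = 48421$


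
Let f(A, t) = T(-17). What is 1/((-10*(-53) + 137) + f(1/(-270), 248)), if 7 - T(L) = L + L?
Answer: 1/708 ≈ 0.0014124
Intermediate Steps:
T(L) = 7 - 2*L (T(L) = 7 - (L + L) = 7 - 2*L)
f(A, t) = 41 (f(A, t) = 7 - 2*(-17) = 7 + 34 = 41)
1/((-10*(-53) + 137) + f(1/(-270), 248)) = 1/((-10*(-53) + 137) + 41) = 1/((530 + 137) + 41) = 1/(667 + 41) = 1/708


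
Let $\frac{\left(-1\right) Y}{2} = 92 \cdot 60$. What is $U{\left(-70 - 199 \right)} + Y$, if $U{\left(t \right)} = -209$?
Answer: $-11249$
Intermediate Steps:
$Y = -11040$ ($Y = - 2 \cdot 92 \cdot 60 = \left(-2\right) 5520 = -11040$)
$U{\left(-70 - 199 \right)} + Y = -209 - 11040 = -11249$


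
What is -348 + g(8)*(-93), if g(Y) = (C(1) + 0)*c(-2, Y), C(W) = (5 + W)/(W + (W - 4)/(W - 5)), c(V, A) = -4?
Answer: 6492/7 ≈ 927.43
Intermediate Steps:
C(W) = (5 + W)/(W + (-4 + W)/(-5 + W))
g(Y) = -96/7 (g(Y) = ((25 - 1*1²)/(4 - 1*1² + 4*1) + 0)*(-4) = ((25 - 1*1)/(4 - 1*1 + 4) + 0)*(-4) = ((25 - 1)/(4 - 1 + 4) + 0)*(-4) = (24/7 + 0)*(-4) = (24/7)*(-4) = -96/7)
-348 + g(8)*(-93) = -348 - 96/7*(-93) = -348 + 8928/7 = 6492/7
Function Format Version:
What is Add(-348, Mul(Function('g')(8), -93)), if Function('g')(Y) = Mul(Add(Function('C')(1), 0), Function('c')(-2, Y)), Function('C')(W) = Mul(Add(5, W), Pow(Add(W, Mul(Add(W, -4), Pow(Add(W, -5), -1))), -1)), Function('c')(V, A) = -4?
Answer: Rational(6492, 7) ≈ 927.43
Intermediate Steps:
Function('C')(W) = Mul(Pow(Add(W, Mul(Pow(Add(-5, W), -1), Add(-4, W))), -1), Add(5, W)) (Function('C')(W) = Mul(Add(5, W), Pow(Add(W, Mul(Add(-4, W), Pow(Add(-5, W), -1))), -1)) = Mul(Add(5, W), Pow(Add(W, Mul(Pow(Add(-5, W), -1), Add(-4, W))), -1)) = Mul(Pow(Add(W, Mul(Pow(Add(-5, W), -1), Add(-4, W))), -1), Add(5, W)))
Function('g')(Y) = Rational(-96, 7) (Function('g')(Y) = Mul(Add(Mul(Pow(Add(4, Mul(-1, Pow(1, 2)), Mul(4, 1)), -1), Add(25, Mul(-1, Pow(1, 2)))), 0), -4) = Mul(Add(Mul(Pow(Add(4, Mul(-1, 1), 4), -1), Add(25, Mul(-1, 1))), 0), -4) = Mul(Add(Mul(Pow(Add(4, -1, 4), -1), Add(25, -1)), 0), -4) = Mul(Add(Mul(Pow(7, -1), 24), 0), -4) = Mul(Add(Mul(Rational(1, 7), 24), 0), -4) = Mul(Add(Rational(24, 7), 0), -4) = Mul(Rational(24, 7), -4) = Rational(-96, 7))
Add(-348, Mul(Function('g')(8), -93)) = Add(-348, Mul(Rational(-96, 7), -93)) = Add(-348, Rational(8928, 7)) = Rational(6492, 7)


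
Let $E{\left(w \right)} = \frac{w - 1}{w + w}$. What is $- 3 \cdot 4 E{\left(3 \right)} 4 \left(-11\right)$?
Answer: $176$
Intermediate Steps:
$E{\left(w \right)} = \frac{-1 + w}{2 w}$
$- 3 \cdot 4 E{\left(3 \right)} 4 \left(-11\right) = - 3 \cdot 4 \frac{-1 + 3}{2 \cdot 3} \cdot 4 \left(-11\right) = - 3 \cdot 4 \cdot \frac{1}{2} \cdot \frac{1}{3} \cdot 2 \cdot 4 \left(-11\right) = - 3 \cdot 4 \cdot \frac{1}{3} \cdot 4 \left(-11\right) = - 3 \cdot \frac{4}{3} \cdot 4 \left(-11\right) = \left(-3\right) \frac{16}{3} \left(-11\right) = \left(-16\right) \left(-11\right) = 176$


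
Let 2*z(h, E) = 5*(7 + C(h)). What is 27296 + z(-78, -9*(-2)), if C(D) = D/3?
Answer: 54497/2 ≈ 27249.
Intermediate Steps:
C(D) = D/3 (C(D) = D*(⅓) = D/3)
z(h, E) = 35/2 + 5*h/6 (z(h, E) = (5*(7 + h/3))/2 = (35 + 5*h/3)/2 = 35/2 + 5*h/6)
27296 + z(-78, -9*(-2)) = 27296 + (35/2 + (⅚)*(-78)) = 27296 + (35/2 - 65) = 27296 - 95/2 = 54497/2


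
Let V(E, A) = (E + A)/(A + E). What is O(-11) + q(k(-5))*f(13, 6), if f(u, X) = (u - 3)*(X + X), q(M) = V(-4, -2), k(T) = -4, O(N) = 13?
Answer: 133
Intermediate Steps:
V(E, A) = 1 (V(E, A) = (A + E)/(A + E) = 1)
q(M) = 1
f(u, X) = 2*X*(-3 + u) (f(u, X) = (-3 + u)*(2*X) = 2*X*(-3 + u))
O(-11) + q(k(-5))*f(13, 6) = 13 + 1*(2*6*(-3 + 13)) = 13 + 1*(2*6*10) = 13 + 1*120 = 13 + 120 = 133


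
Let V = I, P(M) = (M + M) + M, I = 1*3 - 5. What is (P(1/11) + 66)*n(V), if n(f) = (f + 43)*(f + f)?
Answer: -119556/11 ≈ -10869.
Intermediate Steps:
I = -2 (I = 3 - 5 = -2)
P(M) = 3*M (P(M) = 2*M + M = 3*M)
V = -2
n(f) = 2*f*(43 + f) (n(f) = (43 + f)*(2*f) = 2*f*(43 + f))
(P(1/11) + 66)*n(V) = (3/11 + 66)*(2*(-2)*(43 - 2)) = (3*(1/11) + 66)*(2*(-2)*41) = (3/11 + 66)*(-164) = (729/11)*(-164) = -119556/11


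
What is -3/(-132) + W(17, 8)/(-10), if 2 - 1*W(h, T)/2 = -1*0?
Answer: -83/220 ≈ -0.37727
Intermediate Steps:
W(h, T) = 4 (W(h, T) = 4 - (-2)*0 = 4 - 2*0 = 4 + 0 = 4)
-3/(-132) + W(17, 8)/(-10) = -3/(-132) + 4/(-10) = -3*(-1/132) + 4*(-⅒) = 1/44 - ⅖ = -83/220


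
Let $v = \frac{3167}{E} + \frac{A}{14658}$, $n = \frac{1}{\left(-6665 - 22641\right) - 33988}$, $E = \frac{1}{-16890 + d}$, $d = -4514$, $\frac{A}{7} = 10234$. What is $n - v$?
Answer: $\frac{1497376262292793}{22089606} \approx 6.7786 \cdot 10^{7}$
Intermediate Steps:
$A = 71638$ ($A = 7 \cdot 10234 = 71638$)
$E = - \frac{1}{21404}$ ($E = \frac{1}{-16890 - 4514} = \frac{1}{-21404} = - \frac{1}{21404} \approx -4.672 \cdot 10^{-5}$)
$n = - \frac{1}{63294}$ ($n = \frac{1}{-29306 - 33988} = \frac{1}{-63294} = - \frac{1}{63294} \approx -1.5799 \cdot 10^{-5}$)
$v = - \frac{70972426879}{1047}$ ($v = \frac{3167}{- \frac{1}{21404}} + \frac{71638}{14658} = 3167 \left(-21404\right) + 71638 \cdot \frac{1}{14658} = -67786468 + \frac{5117}{1047} = - \frac{70972426879}{1047} \approx -6.7786 \cdot 10^{7}$)
$n - v = - \frac{1}{63294} - - \frac{70972426879}{1047} = - \frac{1}{63294} + \frac{70972426879}{1047} = \frac{1497376262292793}{22089606}$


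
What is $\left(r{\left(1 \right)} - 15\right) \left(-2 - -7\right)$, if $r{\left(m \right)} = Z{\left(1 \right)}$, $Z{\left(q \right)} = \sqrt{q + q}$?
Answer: $-75 + 5 \sqrt{2} \approx -67.929$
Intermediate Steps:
$Z{\left(q \right)} = \sqrt{2} \sqrt{q}$ ($Z{\left(q \right)} = \sqrt{2 q} = \sqrt{2} \sqrt{q}$)
$r{\left(m \right)} = \sqrt{2}$ ($r{\left(m \right)} = \sqrt{2} \sqrt{1} = \sqrt{2} \cdot 1 = \sqrt{2}$)
$\left(r{\left(1 \right)} - 15\right) \left(-2 - -7\right) = \left(\sqrt{2} - 15\right) \left(-2 - -7\right) = \left(-15 + \sqrt{2}\right) \left(-2 + 7\right) = \left(-15 + \sqrt{2}\right) 5 = -75 + 5 \sqrt{2}$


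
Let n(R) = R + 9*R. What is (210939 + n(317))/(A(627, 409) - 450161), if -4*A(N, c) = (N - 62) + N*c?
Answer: -214109/514413 ≈ -0.41622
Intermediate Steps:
A(N, c) = 31/2 - N/4 - N*c/4 (A(N, c) = -((N - 62) + N*c)/4 = -((-62 + N) + N*c)/4 = -(-62 + N + N*c)/4 = 31/2 - N/4 - N*c/4)
n(R) = 10*R
(210939 + n(317))/(A(627, 409) - 450161) = (210939 + 10*317)/((31/2 - 1/4*627 - 1/4*627*409) - 450161) = (210939 + 3170)/((31/2 - 627/4 - 256443/4) - 450161) = 214109/(-64252 - 450161) = 214109/(-514413) = 214109*(-1/514413) = -214109/514413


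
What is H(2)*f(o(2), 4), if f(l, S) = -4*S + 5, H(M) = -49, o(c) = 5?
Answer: 539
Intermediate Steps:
f(l, S) = 5 - 4*S
H(2)*f(o(2), 4) = -49*(5 - 4*4) = -49*(5 - 16) = -49*(-11) = 539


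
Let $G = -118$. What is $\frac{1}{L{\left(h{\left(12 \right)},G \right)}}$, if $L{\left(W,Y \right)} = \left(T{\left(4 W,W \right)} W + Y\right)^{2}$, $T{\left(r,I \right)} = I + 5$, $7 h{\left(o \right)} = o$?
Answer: $\frac{2401}{27227524} \approx 8.8183 \cdot 10^{-5}$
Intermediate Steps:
$h{\left(o \right)} = \frac{o}{7}$
$T{\left(r,I \right)} = 5 + I$
$L{\left(W,Y \right)} = \left(Y + W \left(5 + W\right)\right)^{2}$ ($L{\left(W,Y \right)} = \left(\left(5 + W\right) W + Y\right)^{2} = \left(W \left(5 + W\right) + Y\right)^{2} = \left(Y + W \left(5 + W\right)\right)^{2}$)
$\frac{1}{L{\left(h{\left(12 \right)},G \right)}} = \frac{1}{\left(-118 + \frac{1}{7} \cdot 12 \left(5 + \frac{1}{7} \cdot 12\right)\right)^{2}} = \frac{1}{\left(-118 + \frac{12 \left(5 + \frac{12}{7}\right)}{7}\right)^{2}} = \frac{1}{\left(-118 + \frac{12}{7} \cdot \frac{47}{7}\right)^{2}} = \frac{1}{\left(-118 + \frac{564}{49}\right)^{2}} = \frac{1}{\left(- \frac{5218}{49}\right)^{2}} = \frac{1}{\frac{27227524}{2401}} = \frac{2401}{27227524}$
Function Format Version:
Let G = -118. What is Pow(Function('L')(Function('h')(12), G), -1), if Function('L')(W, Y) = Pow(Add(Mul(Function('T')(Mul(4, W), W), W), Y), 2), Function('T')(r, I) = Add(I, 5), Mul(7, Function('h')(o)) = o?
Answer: Rational(2401, 27227524) ≈ 8.8183e-5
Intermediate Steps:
Function('h')(o) = Mul(Rational(1, 7), o)
Function('T')(r, I) = Add(5, I)
Function('L')(W, Y) = Pow(Add(Y, Mul(W, Add(5, W))), 2) (Function('L')(W, Y) = Pow(Add(Mul(Add(5, W), W), Y), 2) = Pow(Add(Mul(W, Add(5, W)), Y), 2) = Pow(Add(Y, Mul(W, Add(5, W))), 2))
Pow(Function('L')(Function('h')(12), G), -1) = Pow(Pow(Add(-118, Mul(Mul(Rational(1, 7), 12), Add(5, Mul(Rational(1, 7), 12)))), 2), -1) = Pow(Pow(Add(-118, Mul(Rational(12, 7), Add(5, Rational(12, 7)))), 2), -1) = Pow(Pow(Add(-118, Mul(Rational(12, 7), Rational(47, 7))), 2), -1) = Pow(Pow(Add(-118, Rational(564, 49)), 2), -1) = Pow(Pow(Rational(-5218, 49), 2), -1) = Pow(Rational(27227524, 2401), -1) = Rational(2401, 27227524)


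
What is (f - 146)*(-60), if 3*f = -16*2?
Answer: 9400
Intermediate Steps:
f = -32/3 (f = (-16*2)/3 = (⅓)*(-32) = -32/3 ≈ -10.667)
(f - 146)*(-60) = (-32/3 - 146)*(-60) = -470/3*(-60) = 9400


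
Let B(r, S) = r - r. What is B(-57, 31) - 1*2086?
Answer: -2086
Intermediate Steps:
B(r, S) = 0
B(-57, 31) - 1*2086 = 0 - 1*2086 = 0 - 2086 = -2086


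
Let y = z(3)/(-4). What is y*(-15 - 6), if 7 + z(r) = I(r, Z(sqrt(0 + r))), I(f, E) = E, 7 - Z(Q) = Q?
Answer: -21*sqrt(3)/4 ≈ -9.0933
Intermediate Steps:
Z(Q) = 7 - Q
z(r) = -sqrt(r) (z(r) = -7 + (7 - sqrt(0 + r)) = -7 + (7 - sqrt(r)) = -sqrt(r))
y = sqrt(3)/4 (y = -sqrt(3)/(-4) = -sqrt(3)*(-1/4) = sqrt(3)/4 ≈ 0.43301)
y*(-15 - 6) = (sqrt(3)/4)*(-15 - 6) = (sqrt(3)/4)*(-21) = -21*sqrt(3)/4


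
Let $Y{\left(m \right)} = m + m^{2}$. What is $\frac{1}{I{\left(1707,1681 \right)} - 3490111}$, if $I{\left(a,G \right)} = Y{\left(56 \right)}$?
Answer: $- \frac{1}{3486919} \approx -2.8679 \cdot 10^{-7}$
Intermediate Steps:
$I{\left(a,G \right)} = 3192$ ($I{\left(a,G \right)} = 56 \left(1 + 56\right) = 56 \cdot 57 = 3192$)
$\frac{1}{I{\left(1707,1681 \right)} - 3490111} = \frac{1}{3192 - 3490111} = \frac{1}{-3486919} = - \frac{1}{3486919}$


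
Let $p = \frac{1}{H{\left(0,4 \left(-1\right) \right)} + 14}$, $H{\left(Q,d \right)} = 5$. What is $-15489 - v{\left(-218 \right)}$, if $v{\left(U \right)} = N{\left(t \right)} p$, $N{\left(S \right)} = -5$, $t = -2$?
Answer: $- \frac{294286}{19} \approx -15489.0$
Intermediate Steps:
$p = \frac{1}{19}$ ($p = \frac{1}{5 + 14} = \frac{1}{19} \approx 0.052632$)
$v{\left(U \right)} = - \frac{5}{19}$ ($v{\left(U \right)} = \left(-5\right) \frac{1}{19} = - \frac{5}{19}$)
$-15489 - v{\left(-218 \right)} = -15489 - - \frac{5}{19} = -15489 + \frac{5}{19} = - \frac{294286}{19}$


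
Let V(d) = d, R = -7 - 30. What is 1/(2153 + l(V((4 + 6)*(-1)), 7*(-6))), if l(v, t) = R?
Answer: 1/2116 ≈ 0.00047259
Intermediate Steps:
R = -37
l(v, t) = -37
1/(2153 + l(V((4 + 6)*(-1)), 7*(-6))) = 1/(2153 - 37) = 1/2116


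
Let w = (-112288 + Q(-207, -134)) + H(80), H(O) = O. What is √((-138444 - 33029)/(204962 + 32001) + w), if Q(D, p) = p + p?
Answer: I*√6315732626648143/236963 ≈ 335.38*I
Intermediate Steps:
Q(D, p) = 2*p
w = -112476 (w = (-112288 + 2*(-134)) + 80 = (-112288 - 268) + 80 = -112556 + 80 = -112476)
√((-138444 - 33029)/(204962 + 32001) + w) = √((-138444 - 33029)/(204962 + 32001) - 112476) = √(-171473/236963 - 112476) = √(-26652821861/236963) = I*√6315732626648143/236963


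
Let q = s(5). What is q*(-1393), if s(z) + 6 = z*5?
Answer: -26467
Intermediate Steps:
s(z) = -6 + 5*z (s(z) = -6 + z*5 = -6 + 5*z)
q = 19 (q = -6 + 5*5 = -6 + 25 = 19)
q*(-1393) = 19*(-1393) = -26467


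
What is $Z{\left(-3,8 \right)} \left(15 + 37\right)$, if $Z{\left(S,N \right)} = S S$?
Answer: $468$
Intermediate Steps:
$Z{\left(S,N \right)} = S^{2}$
$Z{\left(-3,8 \right)} \left(15 + 37\right) = \left(-3\right)^{2} \left(15 + 37\right) = 9 \cdot 52 = 468$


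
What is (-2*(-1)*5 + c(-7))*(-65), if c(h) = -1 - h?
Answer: -1040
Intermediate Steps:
(-2*(-1)*5 + c(-7))*(-65) = (-2*(-1)*5 + (-1 - 1*(-7)))*(-65) = (2*5 + (-1 + 7))*(-65) = (10 + 6)*(-65) = 16*(-65) = -1040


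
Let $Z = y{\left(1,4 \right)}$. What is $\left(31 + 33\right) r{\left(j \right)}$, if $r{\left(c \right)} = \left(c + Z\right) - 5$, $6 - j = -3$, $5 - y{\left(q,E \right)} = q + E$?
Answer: $256$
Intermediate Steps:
$y{\left(q,E \right)} = 5 - E - q$ ($y{\left(q,E \right)} = 5 - \left(q + E\right) = 5 - \left(E + q\right) = 5 - E - q$)
$Z = 0$ ($Z = 5 - 4 - 1 = 0$)
$j = 9$ ($j = 6 - -3 = 6 + 3 = 9$)
$r{\left(c \right)} = -5 + c$ ($r{\left(c \right)} = \left(c + 0\right) - 5 = c - 5 = -5 + c$)
$\left(31 + 33\right) r{\left(j \right)} = \left(31 + 33\right) \left(-5 + 9\right) = 64 \cdot 4 = 256$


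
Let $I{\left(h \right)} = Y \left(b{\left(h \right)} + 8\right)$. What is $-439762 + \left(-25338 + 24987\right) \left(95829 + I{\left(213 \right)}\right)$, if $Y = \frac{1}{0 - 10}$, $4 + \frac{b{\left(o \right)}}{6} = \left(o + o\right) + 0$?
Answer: $-33986587$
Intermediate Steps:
$b{\left(o \right)} = -24 + 12 o$ ($b{\left(o \right)} = -24 + 6 \left(\left(o + o\right) + 0\right) = -24 + 6 \left(2 o + 0\right) = -24 + 6 \cdot 2 o = -24 + 12 o$)
$Y = - \frac{1}{10}$ ($Y = \frac{1}{-10} = - \frac{1}{10} \approx -0.1$)
$I{\left(h \right)} = \frac{8}{5} - \frac{6 h}{5}$ ($I{\left(h \right)} = - \frac{\left(-24 + 12 h\right) + 8}{10} = - \frac{-16 + 12 h}{10} = \frac{8}{5} - \frac{6 h}{5}$)
$-439762 + \left(-25338 + 24987\right) \left(95829 + I{\left(213 \right)}\right) = -439762 + \left(-25338 + 24987\right) \left(95829 + \left(\frac{8}{5} - \frac{1278}{5}\right)\right) = -439762 - 351 \left(95829 + \left(\frac{8}{5} - \frac{1278}{5}\right)\right) = -439762 - 351 \left(95829 - 254\right) = -439762 - 33546825 = -33986587$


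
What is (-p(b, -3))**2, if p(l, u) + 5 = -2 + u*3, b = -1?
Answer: 256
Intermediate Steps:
p(l, u) = -7 + 3*u (p(l, u) = -5 + (-2 + u*3) = -5 + (-2 + 3*u) = -7 + 3*u)
(-p(b, -3))**2 = (-(-7 + 3*(-3)))**2 = (-(-7 - 9))**2 = (-1*(-16))**2 = 16**2 = 256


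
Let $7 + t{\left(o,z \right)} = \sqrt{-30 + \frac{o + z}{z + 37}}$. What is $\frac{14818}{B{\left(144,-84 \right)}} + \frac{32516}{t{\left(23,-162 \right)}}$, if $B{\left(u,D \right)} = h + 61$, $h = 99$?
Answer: $\frac{- 63735425 i + 7409 \sqrt{18055}}{80 \left(\sqrt{18055} + 175 i\right)} \approx -2829.7 - 2243.8 i$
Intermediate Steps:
$B{\left(u,D \right)} = 160$ ($B{\left(u,D \right)} = 99 + 61 = 160$)
$t{\left(o,z \right)} = -7 + \sqrt{-30 + \frac{o + z}{37 + z}}$ ($t{\left(o,z \right)} = -7 + \sqrt{-30 + \frac{o + z}{z + 37}} = -7 + \sqrt{-30 + \frac{o + z}{37 + z}}$)
$\frac{14818}{B{\left(144,-84 \right)}} + \frac{32516}{t{\left(23,-162 \right)}} = \frac{14818}{160} + \frac{32516}{-7 + \sqrt{\frac{-1110 + 23 - -4698}{37 - 162}}} = 14818 \cdot \frac{1}{160} + \frac{32516}{-7 + \sqrt{\frac{-1110 + 23 + 4698}{-125}}} = \frac{7409}{80} + \frac{32516}{-7 + \sqrt{\left(- \frac{1}{125}\right) 3611}} = \frac{7409}{80} + \frac{32516}{-7 + \sqrt{- \frac{3611}{125}}} = \frac{7409}{80} + \frac{32516}{-7 + \frac{i \sqrt{18055}}{25}}$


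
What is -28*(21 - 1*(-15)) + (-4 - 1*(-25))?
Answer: -987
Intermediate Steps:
-28*(21 - 1*(-15)) + (-4 - 1*(-25)) = -28*(21 + 15) + (-4 + 25) = -28*36 + 21 = -1008 + 21 = -987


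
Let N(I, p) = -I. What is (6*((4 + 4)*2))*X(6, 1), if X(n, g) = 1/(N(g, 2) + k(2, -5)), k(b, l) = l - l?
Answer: -96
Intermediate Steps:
k(b, l) = 0
X(n, g) = -1/g (X(n, g) = 1/(-g + 0) = 1/(-g) = -1/g)
(6*((4 + 4)*2))*X(6, 1) = (6*((4 + 4)*2))*(-1/1) = (6*(8*2))*(-1*1) = (6*16)*(-1) = 96*(-1) = -96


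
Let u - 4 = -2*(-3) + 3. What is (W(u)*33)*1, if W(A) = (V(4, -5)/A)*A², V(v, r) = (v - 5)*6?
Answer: -2574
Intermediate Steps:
u = 13 (u = 4 + (-2*(-3) + 3) = 4 + (6 + 3) = 4 + 9 = 13)
V(v, r) = -30 + 6*v (V(v, r) = (-5 + v)*6 = -30 + 6*v)
W(A) = -6*A (W(A) = ((-30 + 6*4)/A)*A² = ((-30 + 24)/A)*A² = (-6/A)*A² = -6*A)
(W(u)*33)*1 = (-6*13*33)*1 = -78*33*1 = -2574*1 = -2574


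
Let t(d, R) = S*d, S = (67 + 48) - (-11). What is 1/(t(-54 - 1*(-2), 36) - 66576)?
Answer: -1/73128 ≈ -1.3675e-5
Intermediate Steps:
S = 126 (S = 115 - 1*(-11) = 115 + 11 = 126)
t(d, R) = 126*d
1/(t(-54 - 1*(-2), 36) - 66576) = 1/(126*(-54 - 1*(-2)) - 66576) = 1/(126*(-54 + 2) - 66576) = 1/(126*(-52) - 66576) = 1/(-6552 - 66576) = 1/(-73128) = -1/73128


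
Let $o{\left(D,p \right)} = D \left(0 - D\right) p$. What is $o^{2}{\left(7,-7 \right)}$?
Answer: $117649$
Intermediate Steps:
$o{\left(D,p \right)} = - p D^{2}$ ($o{\left(D,p \right)} = D \left(- D\right) p = - D^{2} p = - p D^{2}$)
$o^{2}{\left(7,-7 \right)} = \left(\left(-1\right) \left(-7\right) 7^{2}\right)^{2} = \left(\left(-1\right) \left(-7\right) 49\right)^{2} = 343^{2} = 117649$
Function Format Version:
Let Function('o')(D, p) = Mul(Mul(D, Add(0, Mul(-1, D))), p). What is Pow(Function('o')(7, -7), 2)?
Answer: 117649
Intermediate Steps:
Function('o')(D, p) = Mul(-1, p, Pow(D, 2)) (Function('o')(D, p) = Mul(Mul(D, Mul(-1, D)), p) = Mul(Mul(-1, Pow(D, 2)), p) = Mul(-1, p, Pow(D, 2)))
Pow(Function('o')(7, -7), 2) = Pow(Mul(-1, -7, Pow(7, 2)), 2) = Pow(Mul(-1, -7, 49), 2) = Pow(343, 2) = 117649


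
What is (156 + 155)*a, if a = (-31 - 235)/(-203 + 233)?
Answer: -41363/15 ≈ -2757.5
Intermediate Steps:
a = -133/15 (a = -266/30 = -266*1/30 = -133/15 ≈ -8.8667)
(156 + 155)*a = (156 + 155)*(-133/15) = 311*(-133/15) = -41363/15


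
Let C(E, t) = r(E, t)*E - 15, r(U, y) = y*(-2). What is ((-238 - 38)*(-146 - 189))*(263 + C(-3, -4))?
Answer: 20711040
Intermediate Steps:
r(U, y) = -2*y
C(E, t) = -15 - 2*E*t (C(E, t) = (-2*t)*E - 15 = -2*E*t - 15 = -15 - 2*E*t)
((-238 - 38)*(-146 - 189))*(263 + C(-3, -4)) = ((-238 - 38)*(-146 - 189))*(263 + (-15 - 2*(-3)*(-4))) = (-276*(-335))*(263 + (-15 - 24)) = 92460*(263 - 39) = 92460*224 = 20711040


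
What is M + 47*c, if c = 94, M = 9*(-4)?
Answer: 4382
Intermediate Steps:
M = -36
M + 47*c = -36 + 47*94 = -36 + 4418 = 4382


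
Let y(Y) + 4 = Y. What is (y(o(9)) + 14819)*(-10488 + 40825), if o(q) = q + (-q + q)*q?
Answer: 449715688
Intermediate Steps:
o(q) = q (o(q) = q + 0*q = q + 0 = q)
y(Y) = -4 + Y
(y(o(9)) + 14819)*(-10488 + 40825) = ((-4 + 9) + 14819)*(-10488 + 40825) = (5 + 14819)*30337 = 14824*30337 = 449715688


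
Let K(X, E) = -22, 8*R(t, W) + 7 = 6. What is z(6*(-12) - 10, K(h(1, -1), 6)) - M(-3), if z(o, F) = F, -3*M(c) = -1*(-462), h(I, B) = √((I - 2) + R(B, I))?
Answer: 132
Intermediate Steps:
R(t, W) = -⅛ (R(t, W) = -7/8 + (⅛)*6 = -7/8 + ¾ = -⅛)
h(I, B) = √(-17/8 + I) (h(I, B) = √((I - 2) - ⅛) = √((-2 + I) - ⅛) = √(-17/8 + I))
M(c) = -154 (M(c) = -(-1)*(-462)/3 = -⅓*462 = -154)
z(6*(-12) - 10, K(h(1, -1), 6)) - M(-3) = -22 - 1*(-154) = -22 + 154 = 132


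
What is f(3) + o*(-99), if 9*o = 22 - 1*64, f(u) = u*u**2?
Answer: 489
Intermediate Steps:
f(u) = u**3
o = -14/3 (o = (22 - 1*64)/9 = (22 - 64)/9 = (1/9)*(-42) = -14/3 ≈ -4.6667)
f(3) + o*(-99) = 3**3 - 14/3*(-99) = 27 + 462 = 489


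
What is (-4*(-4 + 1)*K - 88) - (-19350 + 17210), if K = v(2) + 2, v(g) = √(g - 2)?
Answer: 2076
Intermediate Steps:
v(g) = √(-2 + g)
K = 2 (K = √(-2 + 2) + 2 = √0 + 2 = 0 + 2 = 2)
(-4*(-4 + 1)*K - 88) - (-19350 + 17210) = (-4*(-4 + 1)*2 - 88) - (-19350 + 17210) = (-(-12)*2 - 88) - 1*(-2140) = (-4*(-6) - 88) + 2140 = (24 - 88) + 2140 = -64 + 2140 = 2076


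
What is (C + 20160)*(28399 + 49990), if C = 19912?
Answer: 3141204008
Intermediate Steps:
(C + 20160)*(28399 + 49990) = (19912 + 20160)*(28399 + 49990) = 40072*78389 = 3141204008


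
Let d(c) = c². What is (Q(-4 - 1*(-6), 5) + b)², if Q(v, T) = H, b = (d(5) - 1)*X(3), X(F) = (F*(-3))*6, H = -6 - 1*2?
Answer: 1700416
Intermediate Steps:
H = -8 (H = -6 - 2 = -8)
X(F) = -18*F (X(F) = -3*F*6 = -18*F)
b = -1296 (b = (5² - 1)*(-18*3) = (25 - 1)*(-54) = 24*(-54) = -1296)
Q(v, T) = -8
(Q(-4 - 1*(-6), 5) + b)² = (-8 - 1296)² = (-1304)² = 1700416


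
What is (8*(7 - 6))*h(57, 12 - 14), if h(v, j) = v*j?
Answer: -912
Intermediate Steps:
h(v, j) = j*v
(8*(7 - 6))*h(57, 12 - 14) = (8*(7 - 6))*((12 - 14)*57) = (8*1)*(-2*57) = 8*(-114) = -912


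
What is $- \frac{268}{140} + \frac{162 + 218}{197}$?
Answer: $\frac{101}{6895} \approx 0.014648$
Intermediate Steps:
$- \frac{268}{140} + \frac{162 + 218}{197} = \left(-268\right) \frac{1}{140} + 380 \cdot \frac{1}{197} = - \frac{67}{35} + \frac{380}{197} = \frac{101}{6895}$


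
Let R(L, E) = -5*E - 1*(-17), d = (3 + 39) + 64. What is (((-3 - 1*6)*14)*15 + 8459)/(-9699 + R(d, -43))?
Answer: -6569/9467 ≈ -0.69388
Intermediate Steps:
d = 106 (d = 42 + 64 = 106)
R(L, E) = 17 - 5*E (R(L, E) = -5*E + 17 = 17 - 5*E)
(((-3 - 1*6)*14)*15 + 8459)/(-9699 + R(d, -43)) = (((-3 - 1*6)*14)*15 + 8459)/(-9699 + (17 - 5*(-43))) = (((-3 - 6)*14)*15 + 8459)/(-9699 + (17 + 215)) = (-9*14*15 + 8459)/(-9699 + 232) = (-126*15 + 8459)/(-9467) = (-1890 + 8459)*(-1/9467) = 6569*(-1/9467) = -6569/9467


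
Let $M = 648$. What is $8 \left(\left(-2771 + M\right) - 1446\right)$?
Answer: $-28552$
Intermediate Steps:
$8 \left(\left(-2771 + M\right) - 1446\right) = 8 \left(\left(-2771 + 648\right) - 1446\right) = 8 \left(-2123 - 1446\right) = 8 \left(-3569\right) = -28552$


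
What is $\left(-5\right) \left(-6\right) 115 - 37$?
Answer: $3413$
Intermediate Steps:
$\left(-5\right) \left(-6\right) 115 - 37 = 30 \cdot 115 - 37 = 3450 - 37 = 3413$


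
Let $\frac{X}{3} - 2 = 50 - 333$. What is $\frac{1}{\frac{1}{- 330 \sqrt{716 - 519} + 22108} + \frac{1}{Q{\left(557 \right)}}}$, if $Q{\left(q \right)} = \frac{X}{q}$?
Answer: $- \frac{219410337698472}{144961812164269} - \frac{234514170 \sqrt{197}}{144961812164269} \approx -1.5136$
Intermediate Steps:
$X = -843$ ($X = 6 + 3 \left(50 - 333\right) = 6 + 3 \left(-283\right) = 6 - 849 = -843$)
$Q{\left(q \right)} = - \frac{843}{q}$
$\frac{1}{\frac{1}{- 330 \sqrt{716 - 519} + 22108} + \frac{1}{Q{\left(557 \right)}}} = \frac{1}{\frac{1}{- 330 \sqrt{716 - 519} + 22108} + \frac{1}{\left(-843\right) \frac{1}{557}}} = \frac{1}{\frac{1}{- 330 \sqrt{197} + 22108} + \frac{1}{\left(-843\right) \frac{1}{557}}} = \frac{1}{\frac{1}{22108 - 330 \sqrt{197}} + \frac{1}{- \frac{843}{557}}} = \frac{1}{\frac{1}{22108 - 330 \sqrt{197}} - \frac{557}{843}} = \frac{1}{- \frac{557}{843} + \frac{1}{22108 - 330 \sqrt{197}}}$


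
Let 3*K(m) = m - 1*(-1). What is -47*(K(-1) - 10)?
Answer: 470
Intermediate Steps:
K(m) = 1/3 + m/3 (K(m) = (m - 1*(-1))/3 = (m + 1)/3 = (1 + m)/3 = 1/3 + m/3)
-47*(K(-1) - 10) = -47*((1/3 + (1/3)*(-1)) - 10) = -47*((1/3 - 1/3) - 10) = -47*(0 - 10) = -47*(-10) = 470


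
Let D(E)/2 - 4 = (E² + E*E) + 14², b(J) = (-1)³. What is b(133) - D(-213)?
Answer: -181877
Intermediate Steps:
b(J) = -1
D(E) = 400 + 4*E² (D(E) = 8 + 2*((E² + E*E) + 14²) = 8 + 2*((E² + E²) + 196) = 8 + 2*(2*E² + 196) = 8 + 2*(196 + 2*E²) = 8 + (392 + 4*E²) = 400 + 4*E²)
b(133) - D(-213) = -1 - (400 + 4*(-213)²) = -1 - (400 + 4*45369) = -1 - (400 + 181476) = -1 - 1*181876 = -1 - 181876 = -181877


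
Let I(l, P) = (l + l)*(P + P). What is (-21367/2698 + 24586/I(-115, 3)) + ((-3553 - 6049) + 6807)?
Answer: -1312784411/465405 ≈ -2820.7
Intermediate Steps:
I(l, P) = 4*P*l (I(l, P) = (2*l)*(2*P) = 4*P*l)
(-21367/2698 + 24586/I(-115, 3)) + ((-3553 - 6049) + 6807) = (-21367/2698 + 24586/((4*3*(-115)))) + ((-3553 - 6049) + 6807) = (-21367*1/2698 + 24586/(-1380)) + (-9602 + 6807) = (-21367/2698 + 24586*(-1/1380)) - 2795 = (-21367/2698 - 12293/690) - 2795 = -11977436/465405 - 2795 = -1312784411/465405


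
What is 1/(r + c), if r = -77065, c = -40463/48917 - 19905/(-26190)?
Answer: -85409082/6582056639869 ≈ -1.2976e-5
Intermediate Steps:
c = -5735539/85409082 (c = -40463*1/48917 - 19905*(-1/26190) = -40463/48917 + 1327/1746 = -5735539/85409082 ≈ -0.067154)
1/(r + c) = 1/(-77065 - 5735539/85409082) = 1/(-6582056639869/85409082) = -85409082/6582056639869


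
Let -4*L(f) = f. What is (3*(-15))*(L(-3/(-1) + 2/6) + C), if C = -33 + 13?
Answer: 1875/2 ≈ 937.50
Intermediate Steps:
L(f) = -f/4
C = -20
(3*(-15))*(L(-3/(-1) + 2/6) + C) = (3*(-15))*(-(-3/(-1) + 2/6)/4 - 20) = -45*(-(-3*(-1) + 2*(1/6))/4 - 20) = -45*(-(3 + 1/3)/4 - 20) = -45*(-1/4*10/3 - 20) = -45*(-5/6 - 20) = -45*(-125/6) = 1875/2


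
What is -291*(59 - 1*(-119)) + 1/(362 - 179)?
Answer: -9479033/183 ≈ -51798.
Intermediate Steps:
-291*(59 - 1*(-119)) + 1/(362 - 179) = -291*(59 + 119) + 1/183 = -291*178 + 1/183 = -51798 + 1/183 = -9479033/183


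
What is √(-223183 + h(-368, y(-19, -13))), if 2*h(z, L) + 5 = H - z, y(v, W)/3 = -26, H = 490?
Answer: I*√891026/2 ≈ 471.97*I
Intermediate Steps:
y(v, W) = -78 (y(v, W) = 3*(-26) = -78)
h(z, L) = 485/2 - z/2 (h(z, L) = -5/2 + (490 - z)/2 = -5/2 + (245 - z/2) = 485/2 - z/2)
√(-223183 + h(-368, y(-19, -13))) = √(-223183 + (485/2 - ½*(-368))) = √(-223183 + (485/2 + 184)) = √(-223183 + 853/2) = √(-445513/2) = I*√891026/2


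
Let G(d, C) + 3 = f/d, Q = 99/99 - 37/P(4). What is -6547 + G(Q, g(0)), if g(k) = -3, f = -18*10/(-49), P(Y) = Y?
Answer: -3530690/539 ≈ -6550.4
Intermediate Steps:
f = 180/49 (f = -180*(-1/49) = 180/49 ≈ 3.6735)
Q = -33/4 (Q = 99/99 - 37/4 = 99*(1/99) - 37*¼ = 1 - 37/4 = -33/4 ≈ -8.2500)
G(d, C) = -3 + 180/(49*d)
-6547 + G(Q, g(0)) = -6547 + (-3 + 180/(49*(-33/4))) = -6547 + (-3 + (180/49)*(-4/33)) = -6547 + (-3 - 240/539) = -6547 - 1857/539 = -3530690/539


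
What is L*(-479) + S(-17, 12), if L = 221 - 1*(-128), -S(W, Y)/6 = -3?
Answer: -167153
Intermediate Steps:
S(W, Y) = 18 (S(W, Y) = -6*(-3) = 18)
L = 349 (L = 221 + 128 = 349)
L*(-479) + S(-17, 12) = 349*(-479) + 18 = -167171 + 18 = -167153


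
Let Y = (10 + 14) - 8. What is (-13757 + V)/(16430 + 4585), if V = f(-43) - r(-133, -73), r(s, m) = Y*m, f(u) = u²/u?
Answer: -12632/21015 ≈ -0.60109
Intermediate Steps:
f(u) = u
Y = 16 (Y = 24 - 8 = 16)
r(s, m) = 16*m
V = 1125 (V = -43 - 16*(-73) = -43 - 1*(-1168) = -43 + 1168 = 1125)
(-13757 + V)/(16430 + 4585) = (-13757 + 1125)/(16430 + 4585) = -12632/21015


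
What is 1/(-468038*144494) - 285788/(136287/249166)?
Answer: -253460389019669429477/485100541523556 ≈ -5.2249e+5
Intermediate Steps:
1/(-468038*144494) - 285788/(136287/249166) = -1/468038*1/144494 - 285788/(136287*(1/249166)) = -1/67628682772 - 285788/7173/13114 = -1/67628682772 - 285788*13114/7173 = -1/67628682772 - 3747823832/7173 = -253460389019669429477/485100541523556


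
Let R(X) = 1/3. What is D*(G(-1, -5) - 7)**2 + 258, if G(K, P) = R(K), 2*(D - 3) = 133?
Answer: 30122/9 ≈ 3346.9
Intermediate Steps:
D = 139/2 (D = 3 + (1/2)*133 = 3 + 133/2 = 139/2 ≈ 69.500)
R(X) = 1/3
G(K, P) = 1/3
D*(G(-1, -5) - 7)**2 + 258 = 139*(1/3 - 7)**2/2 + 258 = 139*(-20/3)**2/2 + 258 = (139/2)*(400/9) + 258 = 27800/9 + 258 = 30122/9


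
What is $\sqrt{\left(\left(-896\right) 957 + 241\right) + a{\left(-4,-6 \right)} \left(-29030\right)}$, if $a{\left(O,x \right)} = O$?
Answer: $i \sqrt{741111} \approx 860.88 i$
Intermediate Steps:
$\sqrt{\left(\left(-896\right) 957 + 241\right) + a{\left(-4,-6 \right)} \left(-29030\right)} = \sqrt{\left(\left(-896\right) 957 + 241\right) - -116120} = \sqrt{\left(-857472 + 241\right) + 116120} = \sqrt{-857231 + 116120} = \sqrt{-741111} = i \sqrt{741111}$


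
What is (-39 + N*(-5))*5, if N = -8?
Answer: 5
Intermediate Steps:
(-39 + N*(-5))*5 = (-39 - 8*(-5))*5 = (-39 + 40)*5 = 1*5 = 5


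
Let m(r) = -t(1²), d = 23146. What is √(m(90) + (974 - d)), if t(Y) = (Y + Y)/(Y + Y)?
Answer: I*√22173 ≈ 148.91*I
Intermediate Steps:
t(Y) = 1 (t(Y) = (2*Y)/((2*Y)) = (2*Y)*(1/(2*Y)) = 1)
m(r) = -1 (m(r) = -1*1 = -1)
√(m(90) + (974 - d)) = √(-1 + (974 - 1*23146)) = √(-1 + (974 - 23146)) = √(-1 - 22172) = √(-22173) = I*√22173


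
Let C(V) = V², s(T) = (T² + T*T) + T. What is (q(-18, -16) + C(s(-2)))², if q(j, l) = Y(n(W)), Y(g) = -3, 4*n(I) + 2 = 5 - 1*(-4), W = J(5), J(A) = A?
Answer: 1089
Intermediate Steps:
s(T) = T + 2*T² (s(T) = (T² + T²) + T = 2*T² + T = T + 2*T²)
W = 5
n(I) = 7/4 (n(I) = -½ + (5 - 1*(-4))/4 = -½ + (5 + 4)/4 = -½ + (¼)*9 = -½ + 9/4 = 7/4)
q(j, l) = -3
(q(-18, -16) + C(s(-2)))² = (-3 + (-2*(1 + 2*(-2)))²)² = (-3 + (-2*(1 - 4))²)² = (-3 + (-2*(-3))²)² = (-3 + 6²)² = (-3 + 36)² = 33² = 1089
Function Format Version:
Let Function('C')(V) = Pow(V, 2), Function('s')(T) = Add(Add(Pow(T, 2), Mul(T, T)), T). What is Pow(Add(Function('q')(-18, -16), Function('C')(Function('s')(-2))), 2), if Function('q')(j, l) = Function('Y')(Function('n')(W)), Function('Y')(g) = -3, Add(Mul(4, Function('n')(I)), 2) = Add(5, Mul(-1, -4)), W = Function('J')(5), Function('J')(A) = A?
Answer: 1089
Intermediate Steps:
Function('s')(T) = Add(T, Mul(2, Pow(T, 2))) (Function('s')(T) = Add(Add(Pow(T, 2), Pow(T, 2)), T) = Add(Mul(2, Pow(T, 2)), T) = Add(T, Mul(2, Pow(T, 2))))
W = 5
Function('n')(I) = Rational(7, 4) (Function('n')(I) = Add(Rational(-1, 2), Mul(Rational(1, 4), Add(5, Mul(-1, -4)))) = Add(Rational(-1, 2), Mul(Rational(1, 4), Add(5, 4))) = Add(Rational(-1, 2), Mul(Rational(1, 4), 9)) = Add(Rational(-1, 2), Rational(9, 4)) = Rational(7, 4))
Function('q')(j, l) = -3
Pow(Add(Function('q')(-18, -16), Function('C')(Function('s')(-2))), 2) = Pow(Add(-3, Pow(Mul(-2, Add(1, Mul(2, -2))), 2)), 2) = Pow(Add(-3, Pow(Mul(-2, Add(1, -4)), 2)), 2) = Pow(Add(-3, Pow(Mul(-2, -3), 2)), 2) = Pow(Add(-3, Pow(6, 2)), 2) = Pow(Add(-3, 36), 2) = Pow(33, 2) = 1089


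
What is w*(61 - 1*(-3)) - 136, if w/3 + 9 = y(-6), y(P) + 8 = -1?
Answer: -3592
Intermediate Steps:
y(P) = -9 (y(P) = -8 - 1 = -9)
w = -54 (w = -27 + 3*(-9) = -27 - 27 = -54)
w*(61 - 1*(-3)) - 136 = -54*(61 - 1*(-3)) - 136 = -54*(61 + 3) - 136 = -54*64 - 136 = -3456 - 136 = -3592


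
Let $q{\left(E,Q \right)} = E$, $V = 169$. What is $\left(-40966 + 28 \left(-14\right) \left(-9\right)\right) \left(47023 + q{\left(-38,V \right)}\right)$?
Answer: $-1759024430$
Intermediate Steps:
$\left(-40966 + 28 \left(-14\right) \left(-9\right)\right) \left(47023 + q{\left(-38,V \right)}\right) = \left(-40966 + 28 \left(-14\right) \left(-9\right)\right) \left(47023 - 38\right) = \left(-40966 - -3528\right) 46985 = \left(-40966 + 3528\right) 46985 = \left(-37438\right) 46985 = -1759024430$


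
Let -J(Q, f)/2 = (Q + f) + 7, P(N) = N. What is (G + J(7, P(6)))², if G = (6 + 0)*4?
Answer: 256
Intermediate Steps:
J(Q, f) = -14 - 2*Q - 2*f (J(Q, f) = -2*((Q + f) + 7) = -2*(7 + Q + f) = -14 - 2*Q - 2*f)
G = 24 (G = 6*4 = 24)
(G + J(7, P(6)))² = (24 + (-14 - 2*7 - 2*6))² = (24 + (-14 - 14 - 12))² = (24 - 40)² = (-16)² = 256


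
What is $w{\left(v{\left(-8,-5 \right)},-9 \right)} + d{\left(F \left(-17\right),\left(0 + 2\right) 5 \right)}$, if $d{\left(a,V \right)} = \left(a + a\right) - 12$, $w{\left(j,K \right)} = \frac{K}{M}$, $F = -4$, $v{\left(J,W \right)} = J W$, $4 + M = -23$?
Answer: $\frac{373}{3} \approx 124.33$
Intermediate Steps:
$M = -27$ ($M = -4 - 23 = -27$)
$w{\left(j,K \right)} = - \frac{K}{27}$ ($w{\left(j,K \right)} = \frac{K}{-27} = K \left(- \frac{1}{27}\right) = - \frac{K}{27}$)
$d{\left(a,V \right)} = -12 + 2 a$ ($d{\left(a,V \right)} = 2 a - 12 = -12 + 2 a$)
$w{\left(v{\left(-8,-5 \right)},-9 \right)} + d{\left(F \left(-17\right),\left(0 + 2\right) 5 \right)} = \left(- \frac{1}{27}\right) \left(-9\right) - \left(12 - 2 \left(\left(-4\right) \left(-17\right)\right)\right) = \frac{1}{3} + \left(-12 + 2 \cdot 68\right) = \frac{1}{3} + \left(-12 + 136\right) = \frac{1}{3} + 124 = \frac{373}{3}$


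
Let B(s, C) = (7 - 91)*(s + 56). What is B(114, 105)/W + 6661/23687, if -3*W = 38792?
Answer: 159143074/114858263 ≈ 1.3856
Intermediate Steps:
W = -38792/3 (W = -1/3*38792 = -38792/3 ≈ -12931.)
B(s, C) = -4704 - 84*s (B(s, C) = -84*(56 + s) = -4704 - 84*s)
B(114, 105)/W + 6661/23687 = (-4704 - 84*114)/(-38792/3) + 6661/23687 = (-4704 - 9576)*(-3/38792) + 6661*(1/23687) = -14280*(-3/38792) + 6661/23687 = 5355/4849 + 6661/23687 = 159143074/114858263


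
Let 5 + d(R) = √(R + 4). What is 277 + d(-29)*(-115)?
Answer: 852 - 575*I ≈ 852.0 - 575.0*I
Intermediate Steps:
d(R) = -5 + √(4 + R) (d(R) = -5 + √(R + 4) = -5 + √(4 + R))
277 + d(-29)*(-115) = 277 + (-5 + √(4 - 29))*(-115) = 277 + (-5 + √(-25))*(-115) = 277 + (-5 + 5*I)*(-115) = 277 + (575 - 575*I) = 852 - 575*I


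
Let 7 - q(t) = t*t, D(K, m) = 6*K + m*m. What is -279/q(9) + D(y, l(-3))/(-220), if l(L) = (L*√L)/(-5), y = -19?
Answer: 873699/203500 ≈ 4.2934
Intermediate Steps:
l(L) = -L^(3/2)/5 (l(L) = L^(3/2)*(-⅕) = -L^(3/2)/5)
D(K, m) = m² + 6*K (D(K, m) = 6*K + m² = m² + 6*K)
q(t) = 7 - t² (q(t) = 7 - t*t = 7 - t²)
-279/q(9) + D(y, l(-3))/(-220) = -279/(7 - 1*9²) + ((-(-3)*I*√3/5)² + 6*(-19))/(-220) = -279/(7 - 1*81) + ((-(-3)*I*√3/5)² - 114)*(-1/220) = -279/(7 - 81) + ((3*I*√3/5)² - 114)*(-1/220) = -279/(-74) + (-27/25 - 114)*(-1/220) = -279*(-1/74) - 2877/25*(-1/220) = 279/74 + 2877/5500 = 873699/203500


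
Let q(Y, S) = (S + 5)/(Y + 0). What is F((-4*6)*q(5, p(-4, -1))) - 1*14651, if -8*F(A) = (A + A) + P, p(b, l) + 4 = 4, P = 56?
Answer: -14652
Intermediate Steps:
p(b, l) = 0 (p(b, l) = -4 + 4 = 0)
q(Y, S) = (5 + S)/Y
F(A) = -7 - A/4 (F(A) = -((A + A) + 56)/8 = -(2*A + 56)/8 = -(56 + 2*A)/8 = -7 - A/4)
F((-4*6)*q(5, p(-4, -1))) - 1*14651 = (-7 - (-4*6)*(5 + 0)/5/4) - 1*14651 = (-7 - (-6)*(⅕)*5) - 14651 = (-7 - (-6)) - 14651 = (-7 - ¼*(-24)) - 14651 = (-7 + 6) - 14651 = -1 - 14651 = -14652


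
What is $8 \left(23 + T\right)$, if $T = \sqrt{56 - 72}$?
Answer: $184 + 32 i \approx 184.0 + 32.0 i$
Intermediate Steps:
$T = 4 i$ ($T = \sqrt{-16} = 4 i \approx 4.0 i$)
$8 \left(23 + T\right) = 8 \left(23 + 4 i\right) = 184 + 32 i$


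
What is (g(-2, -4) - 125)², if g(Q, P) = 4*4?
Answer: 11881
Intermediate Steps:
g(Q, P) = 16
(g(-2, -4) - 125)² = (16 - 125)² = (-109)² = 11881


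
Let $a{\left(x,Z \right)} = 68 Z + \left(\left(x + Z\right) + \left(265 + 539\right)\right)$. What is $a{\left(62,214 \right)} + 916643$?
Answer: $932275$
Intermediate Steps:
$a{\left(x,Z \right)} = 804 + x + 69 Z$ ($a{\left(x,Z \right)} = 68 Z + \left(\left(Z + x\right) + 804\right) = 68 Z + \left(804 + Z + x\right) = 804 + x + 69 Z$)
$a{\left(62,214 \right)} + 916643 = \left(804 + 62 + 69 \cdot 214\right) + 916643 = \left(804 + 62 + 14766\right) + 916643 = 15632 + 916643 = 932275$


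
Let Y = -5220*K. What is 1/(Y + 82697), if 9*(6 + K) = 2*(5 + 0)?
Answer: 1/108217 ≈ 9.2407e-6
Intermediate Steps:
K = -44/9 (K = -6 + (2*(5 + 0))/9 = -6 + (2*5)/9 = -6 + (1/9)*10 = -6 + 10/9 = -44/9 ≈ -4.8889)
Y = 25520 (Y = -5220*(-44/9) = 25520)
1/(Y + 82697) = 1/(25520 + 82697) = 1/108217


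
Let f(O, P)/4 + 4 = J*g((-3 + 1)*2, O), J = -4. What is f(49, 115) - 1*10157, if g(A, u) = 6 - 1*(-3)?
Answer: -10317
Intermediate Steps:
g(A, u) = 9 (g(A, u) = 6 + 3 = 9)
f(O, P) = -160 (f(O, P) = -16 + 4*(-4*9) = -16 + 4*(-36) = -16 - 144 = -160)
f(49, 115) - 1*10157 = -160 - 1*10157 = -160 - 10157 = -10317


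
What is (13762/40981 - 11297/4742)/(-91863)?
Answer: 255429/11465582218 ≈ 2.2278e-5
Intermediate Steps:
(13762/40981 - 11297/4742)/(-91863) = (13762*(1/40981) - 11297*1/4742)*(-1/91863) = (13762/40981 - 11297/4742)*(-1/91863) = -397702953/194331902*(-1/91863) = 255429/11465582218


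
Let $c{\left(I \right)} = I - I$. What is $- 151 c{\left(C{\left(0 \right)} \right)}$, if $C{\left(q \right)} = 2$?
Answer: $0$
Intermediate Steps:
$c{\left(I \right)} = 0$
$- 151 c{\left(C{\left(0 \right)} \right)} = \left(-151\right) 0 = 0$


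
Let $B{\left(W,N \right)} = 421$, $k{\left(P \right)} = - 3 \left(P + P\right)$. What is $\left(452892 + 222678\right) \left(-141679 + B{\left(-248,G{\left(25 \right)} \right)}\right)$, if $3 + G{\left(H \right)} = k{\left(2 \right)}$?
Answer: $-95429667060$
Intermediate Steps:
$k{\left(P \right)} = - 6 P$ ($k{\left(P \right)} = - 3 \cdot 2 P = - 6 P$)
$G{\left(H \right)} = -15$ ($G{\left(H \right)} = -3 - 12 = -15$)
$\left(452892 + 222678\right) \left(-141679 + B{\left(-248,G{\left(25 \right)} \right)}\right) = \left(452892 + 222678\right) \left(-141679 + 421\right) = 675570 \left(-141258\right) = -95429667060$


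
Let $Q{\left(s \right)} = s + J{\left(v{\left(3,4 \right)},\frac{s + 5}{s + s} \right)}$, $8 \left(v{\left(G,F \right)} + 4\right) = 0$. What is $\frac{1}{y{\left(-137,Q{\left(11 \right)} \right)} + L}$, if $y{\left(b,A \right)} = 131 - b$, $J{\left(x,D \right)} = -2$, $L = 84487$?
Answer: $\frac{1}{84755} \approx 1.1799 \cdot 10^{-5}$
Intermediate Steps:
$v{\left(G,F \right)} = -4$ ($v{\left(G,F \right)} = -4 + \frac{1}{8} \cdot 0 = -4 + 0 = -4$)
$Q{\left(s \right)} = -2 + s$ ($Q{\left(s \right)} = s - 2 = -2 + s$)
$\frac{1}{y{\left(-137,Q{\left(11 \right)} \right)} + L} = \frac{1}{\left(131 - -137\right) + 84487} = \frac{1}{\left(131 + 137\right) + 84487} = \frac{1}{268 + 84487} = \frac{1}{84755}$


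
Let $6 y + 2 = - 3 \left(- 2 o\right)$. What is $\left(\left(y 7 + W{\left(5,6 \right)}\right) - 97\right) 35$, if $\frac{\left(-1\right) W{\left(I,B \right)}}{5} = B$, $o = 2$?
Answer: $- \frac{12110}{3} \approx -4036.7$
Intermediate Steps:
$W{\left(I,B \right)} = - 5 B$
$y = \frac{5}{3}$ ($y = - \frac{1}{3} + \frac{\left(-3\right) \left(\left(-2\right) 2\right)}{6} = - \frac{1}{3} + \frac{\left(-3\right) \left(-4\right)}{6} = - \frac{1}{3} + \frac{1}{6} \cdot 12 = - \frac{1}{3} + 2 = \frac{5}{3} \approx 1.6667$)
$\left(\left(y 7 + W{\left(5,6 \right)}\right) - 97\right) 35 = \left(\left(\frac{5}{3} \cdot 7 - 30\right) - 97\right) 35 = \left(\left(\frac{35}{3} - 30\right) - 97\right) 35 = \left(- \frac{55}{3} - 97\right) 35 = \left(- \frac{346}{3}\right) 35 = - \frac{12110}{3}$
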